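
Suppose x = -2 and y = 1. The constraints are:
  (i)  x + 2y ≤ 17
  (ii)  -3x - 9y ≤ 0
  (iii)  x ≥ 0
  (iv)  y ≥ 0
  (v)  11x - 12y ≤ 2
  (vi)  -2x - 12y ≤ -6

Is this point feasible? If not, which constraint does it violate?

Constraint (iii): x = -2, which is not ≥ 0. All other constraints are satisfied.

not feasible — violates (iii)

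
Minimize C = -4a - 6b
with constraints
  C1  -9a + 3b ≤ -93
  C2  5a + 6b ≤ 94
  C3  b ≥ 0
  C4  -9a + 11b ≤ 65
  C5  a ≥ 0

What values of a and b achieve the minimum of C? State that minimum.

Extreme points and C = -4a - 6b:
  (280/23, 127/23) → C = -1882/23
  (31/3, 0) → C = -124/3
  (94/5, 0) → C = -376/5

At the optimal vertex, -9a + 3b = -93 and 5a + 6b = 94.
Solving simultaneously gives a = 280/23, b = 127/23.

a = 280/23, b = 127/23, minimum C = -1882/23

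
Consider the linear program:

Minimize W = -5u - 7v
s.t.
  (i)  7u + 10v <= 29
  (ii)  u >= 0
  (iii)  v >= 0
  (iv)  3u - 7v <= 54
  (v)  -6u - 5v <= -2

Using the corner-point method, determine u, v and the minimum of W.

u = 29/7, v = 0, minimum W = -145/7

Vertices and W = -5u - 7v:
  (0, 29/10) → W = -203/10
  (29/7, 0) → W = -145/7
  (0, 2/5) → W = -14/5
  (1/3, 0) → W = -5/3

The optimum lies where 7u + 10v = 29 and v = 0.
Solving simultaneously gives u = 29/7, v = 0.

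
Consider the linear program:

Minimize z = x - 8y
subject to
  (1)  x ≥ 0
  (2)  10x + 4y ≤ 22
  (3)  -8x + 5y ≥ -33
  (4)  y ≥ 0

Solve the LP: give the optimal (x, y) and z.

x = 0, y = 11/2, minimum z = -44

Feasible corners and z = x - 8y:
  (0, 11/2) → z = -44
  (0, 0) → z = 0
  (11/5, 0) → z = 11/5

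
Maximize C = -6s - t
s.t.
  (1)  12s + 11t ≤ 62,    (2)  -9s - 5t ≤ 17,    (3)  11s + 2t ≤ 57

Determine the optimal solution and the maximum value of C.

s = -497/39, t = 254/13, maximum C = 740/13

Feasible corners and C = -6s - t:
  (-497/39, 254/13) → C = 740/13
  (503/97, -2/97) → C = -3016/97
  (319/37, -700/37) → C = -1214/37

At the optimal vertex, 12s + 11t = 62 and -9s - 5t = 17.
Solving simultaneously gives s = -497/39, t = 254/13.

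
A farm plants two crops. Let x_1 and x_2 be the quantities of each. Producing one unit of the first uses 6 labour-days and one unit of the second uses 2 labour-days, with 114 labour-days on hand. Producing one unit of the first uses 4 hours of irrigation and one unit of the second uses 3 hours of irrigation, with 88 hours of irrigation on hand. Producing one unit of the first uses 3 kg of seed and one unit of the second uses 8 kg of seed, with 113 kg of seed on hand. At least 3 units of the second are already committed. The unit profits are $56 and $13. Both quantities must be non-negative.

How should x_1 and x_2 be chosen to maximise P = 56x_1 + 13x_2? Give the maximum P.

Feasible corners and P = 56x_1 + 13x_2:
  (0, 113/8) → P = 1469/8
  (0, 3) → P = 39
  (83/5, 36/5) → P = 5116/5
  (18, 3) → P = 1047
  (365/23, 188/23) → P = 22884/23

The optimum lies where 6x_1 + 2x_2 = 114 and x_2 = 3.
Solving simultaneously gives x_1 = 18, x_2 = 3.

x_1 = 18, x_2 = 3, maximum P = 1047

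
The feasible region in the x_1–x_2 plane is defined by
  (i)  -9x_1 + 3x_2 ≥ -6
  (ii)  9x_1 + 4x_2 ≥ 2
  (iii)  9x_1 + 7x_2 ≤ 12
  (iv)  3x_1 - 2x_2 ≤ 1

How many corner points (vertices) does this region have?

The feasible vertices (each the meet of two boundaries and inside every other half-plane) are:
  (-34/27, 10/3)
  (4/15, -1/10)
  (31/39, 9/13)

3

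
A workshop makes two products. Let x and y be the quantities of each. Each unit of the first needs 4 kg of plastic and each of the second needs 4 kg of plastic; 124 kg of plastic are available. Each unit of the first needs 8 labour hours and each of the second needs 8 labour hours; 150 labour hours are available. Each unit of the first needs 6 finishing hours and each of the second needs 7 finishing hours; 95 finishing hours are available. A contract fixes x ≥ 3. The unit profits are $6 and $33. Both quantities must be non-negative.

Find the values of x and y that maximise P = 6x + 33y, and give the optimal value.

Corner points and P = 6x + 33y:
  (95/6, 0) → P = 95
  (3, 0) → P = 18
  (3, 11) → P = 381

x = 3, y = 11, maximum P = 381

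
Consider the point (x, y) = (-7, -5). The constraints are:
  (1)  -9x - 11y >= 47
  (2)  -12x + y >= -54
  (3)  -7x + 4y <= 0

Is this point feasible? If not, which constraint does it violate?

not feasible — violates (3)

Constraint (3): -7x + 4y = 29, which is not ≤ 0. All other constraints are satisfied.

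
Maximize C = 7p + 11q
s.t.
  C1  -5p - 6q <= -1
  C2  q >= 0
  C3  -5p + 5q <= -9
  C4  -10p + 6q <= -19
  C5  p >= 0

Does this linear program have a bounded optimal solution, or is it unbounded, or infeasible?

unbounded

From the feasible point (19/10, 0), moving in the direction (5, 5) keeps every constraint satisfied while C increases without bound.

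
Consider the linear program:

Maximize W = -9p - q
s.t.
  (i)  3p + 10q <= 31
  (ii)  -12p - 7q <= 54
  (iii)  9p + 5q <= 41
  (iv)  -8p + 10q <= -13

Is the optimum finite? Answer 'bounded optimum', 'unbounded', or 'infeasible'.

Feasible corners and W = -9p - q:
  (557/3, -326) → W = -1345
  (-449/176, -147/44) → W = 4629/176
  (95/26, 211/130) → W = -2243/65
The feasible region has finitely many vertices and no improving ray; the maximum is 4629/176 at (-449/176, -147/44).

bounded optimum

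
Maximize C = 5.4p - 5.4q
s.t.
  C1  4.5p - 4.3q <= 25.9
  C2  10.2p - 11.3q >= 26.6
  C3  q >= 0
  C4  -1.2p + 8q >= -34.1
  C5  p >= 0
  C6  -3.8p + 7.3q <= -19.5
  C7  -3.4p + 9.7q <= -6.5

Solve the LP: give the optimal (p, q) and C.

Corner points and C = 5.4p - 5.4q:
  (259/45, 0) → C = 777/25
  (10522/1651, 1067/1651) → C = 51057/1651
  (195/38, 0) → C = 1053/38

The optimum lies where 4.5p - 4.3q = 25.9 and q = 0.
Solving simultaneously gives p = 259/45, q = 0.

p = 259/45, q = 0, maximum C = 777/25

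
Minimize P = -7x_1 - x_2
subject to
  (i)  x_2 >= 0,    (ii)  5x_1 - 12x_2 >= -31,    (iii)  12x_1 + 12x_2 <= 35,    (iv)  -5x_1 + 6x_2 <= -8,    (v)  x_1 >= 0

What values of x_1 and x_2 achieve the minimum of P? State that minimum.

Feasible corners and P = -7x_1 - x_2:
  (35/12, 0) → P = -245/12
  (8/5, 0) → P = -56/5
  (51/22, 79/132) → P = -2221/132

The optimum lies where x_2 = 0 and 12x_1 + 12x_2 = 35.
Solving simultaneously gives x_1 = 35/12, x_2 = 0.

x_1 = 35/12, x_2 = 0, minimum P = -245/12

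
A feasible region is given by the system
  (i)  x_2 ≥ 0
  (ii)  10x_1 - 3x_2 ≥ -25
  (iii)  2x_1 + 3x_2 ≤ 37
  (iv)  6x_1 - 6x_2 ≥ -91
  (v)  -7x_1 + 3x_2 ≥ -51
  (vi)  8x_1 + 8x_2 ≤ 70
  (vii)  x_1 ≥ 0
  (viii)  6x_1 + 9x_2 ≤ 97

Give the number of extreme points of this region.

The feasible vertices (each the meet of two boundaries and inside every other half-plane) are:
  (51/7, 0)
  (0, 0)
  (5/52, 225/26)
  (0, 25/3)
  (309/40, 41/40)

5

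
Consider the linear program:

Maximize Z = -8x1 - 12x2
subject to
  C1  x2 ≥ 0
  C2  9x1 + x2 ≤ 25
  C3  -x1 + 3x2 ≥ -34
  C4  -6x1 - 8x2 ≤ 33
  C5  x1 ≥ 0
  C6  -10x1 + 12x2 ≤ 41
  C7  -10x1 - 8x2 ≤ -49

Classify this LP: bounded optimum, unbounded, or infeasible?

bounded optimum

Corner points and Z = -8x1 - 12x2:
  (259/118, 619/118) → Z = -4750/59
  (151/62, 191/62) → Z = -1750/31
  (13/10, 9/2) → Z = -322/5
The feasible region has finitely many vertices and no improving ray; the maximum is -1750/31 at (151/62, 191/62).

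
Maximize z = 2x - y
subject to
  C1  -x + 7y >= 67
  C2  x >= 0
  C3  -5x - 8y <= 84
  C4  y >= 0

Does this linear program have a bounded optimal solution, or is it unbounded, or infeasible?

From the feasible point (0, 67/7), moving in the direction (7, 1) keeps every constraint satisfied while z increases without bound.

unbounded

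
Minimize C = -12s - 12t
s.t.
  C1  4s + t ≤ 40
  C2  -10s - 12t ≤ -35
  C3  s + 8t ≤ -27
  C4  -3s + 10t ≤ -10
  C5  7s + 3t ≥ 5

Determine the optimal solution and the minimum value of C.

Vertices and C = -12s - 12t:
  (445/38, -130/19) → C = -1110/19
  (347/31, -148/31) → C = -2388/31
  (151/17, -305/68) → C = -897/17

At the optimal vertex, 4s + t = 40 and s + 8t = -27.
Solving simultaneously gives s = 347/31, t = -148/31.

s = 347/31, t = -148/31, minimum C = -2388/31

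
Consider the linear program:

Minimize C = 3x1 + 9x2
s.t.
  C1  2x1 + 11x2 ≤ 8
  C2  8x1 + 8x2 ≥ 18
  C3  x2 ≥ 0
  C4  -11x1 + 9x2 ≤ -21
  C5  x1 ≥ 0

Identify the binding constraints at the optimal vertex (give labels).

C2 and C3

Feasible corners and C = 3x1 + 9x2:
  (4, 0) → C = 12
  (303/139, 46/139) → C = 1323/139
  (9/4, 0) → C = 27/4
  (33/16, 3/16) → C = 63/8

The minimum is at (9/4, 0). Substituting into each constraint, equality holds for C2 and C3; the remaining constraints have slack.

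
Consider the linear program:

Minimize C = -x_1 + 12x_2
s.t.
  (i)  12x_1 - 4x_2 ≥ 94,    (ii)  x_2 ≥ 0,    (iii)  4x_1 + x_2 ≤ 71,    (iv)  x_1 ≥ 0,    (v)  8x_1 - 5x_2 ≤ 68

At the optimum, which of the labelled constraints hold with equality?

Vertices and C = -x_1 + 12x_2:
  (47/6, 0) → C = -47/6
  (27/2, 17) → C = 381/2
  (17/2, 0) → C = -17/2
  (423/28, 74/7) → C = 447/4

The minimum is at (17/2, 0). Substituting into each constraint, equality holds for (ii) and (v); the remaining constraints have slack.

(ii) and (v)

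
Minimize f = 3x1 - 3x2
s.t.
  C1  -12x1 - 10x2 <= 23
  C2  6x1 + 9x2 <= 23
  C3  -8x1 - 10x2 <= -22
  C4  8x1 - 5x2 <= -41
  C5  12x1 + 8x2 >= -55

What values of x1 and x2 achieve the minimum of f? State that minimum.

Vertices and f = 3x1 - 3x2:
  (-8/3, 13/3) → f = -21
  (-127/51, 215/51) → f = -342/17
  (-5/2, 21/5) → f = -201/10

x1 = -8/3, x2 = 13/3, minimum f = -21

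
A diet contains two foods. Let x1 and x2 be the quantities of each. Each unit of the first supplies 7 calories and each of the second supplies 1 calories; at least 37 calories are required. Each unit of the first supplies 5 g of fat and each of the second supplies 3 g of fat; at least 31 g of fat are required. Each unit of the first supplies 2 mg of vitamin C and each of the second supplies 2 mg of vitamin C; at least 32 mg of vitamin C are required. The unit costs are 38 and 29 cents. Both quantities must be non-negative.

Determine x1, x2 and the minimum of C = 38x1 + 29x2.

x1 = 7/2, x2 = 25/2, minimum C = 991/2

Vertices and C = 38x1 + 29x2:
  (0, 37) → C = 1073
  (16, 0) → C = 608
  (7/2, 25/2) → C = 991/2
The feasible region is unbounded (it extends along (0, 1), (1, 0)), but C strictly increases along every unbounded feasible direction, so there is no improving ray and the minimum is attained at a vertex.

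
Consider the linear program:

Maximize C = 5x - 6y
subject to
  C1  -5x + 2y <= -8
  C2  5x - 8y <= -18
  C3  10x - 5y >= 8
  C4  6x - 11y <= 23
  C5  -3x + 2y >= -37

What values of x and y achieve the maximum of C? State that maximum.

Feasible corners and C = 5x - 6y:
  (10/3, 13/3) → C = -28/3
  (24/5, 8) → C = -24
  (166/7, 239/14) → C = 113/7
The feasible region is unbounded (it extends along (2, 3), (1, 2)), but C strictly decreases along every unbounded feasible direction, so there is no improving ray and the maximum is attained at a vertex.

x = 166/7, y = 239/14, maximum C = 113/7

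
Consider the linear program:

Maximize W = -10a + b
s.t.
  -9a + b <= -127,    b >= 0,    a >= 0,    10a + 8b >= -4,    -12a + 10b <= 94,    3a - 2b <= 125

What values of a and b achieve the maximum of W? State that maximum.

a = 127/9, b = 0, maximum W = -1270/9

Corner points and W = -10a + b:
  (127/9, 0) → W = -1270/9
  (682/39, 395/13) → W = -5635/39
  (125/3, 0) → W = -1250/3
  (719/3, 297) → W = -6299/3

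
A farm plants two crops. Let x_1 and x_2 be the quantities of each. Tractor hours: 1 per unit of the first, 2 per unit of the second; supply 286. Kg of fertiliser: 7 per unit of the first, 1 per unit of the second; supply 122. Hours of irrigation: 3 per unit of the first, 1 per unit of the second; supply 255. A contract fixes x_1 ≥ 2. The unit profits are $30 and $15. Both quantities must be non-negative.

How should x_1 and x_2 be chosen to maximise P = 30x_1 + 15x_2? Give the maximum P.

x_1 = 2, x_2 = 108, maximum P = 1680

Corner points and P = 30x_1 + 15x_2:
  (122/7, 0) → P = 3660/7
  (2, 0) → P = 60
  (2, 108) → P = 1680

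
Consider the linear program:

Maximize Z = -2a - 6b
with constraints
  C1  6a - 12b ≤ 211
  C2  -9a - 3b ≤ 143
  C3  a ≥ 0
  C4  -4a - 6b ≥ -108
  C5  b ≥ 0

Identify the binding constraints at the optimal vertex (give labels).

C3 and C5

Vertices and Z = -2a - 6b:
  (0, 18) → Z = -108
  (0, 0) → Z = 0
  (27, 0) → Z = -54

The maximum is at (0, 0). Substituting into each constraint, equality holds for C3 and C5; the remaining constraints have slack.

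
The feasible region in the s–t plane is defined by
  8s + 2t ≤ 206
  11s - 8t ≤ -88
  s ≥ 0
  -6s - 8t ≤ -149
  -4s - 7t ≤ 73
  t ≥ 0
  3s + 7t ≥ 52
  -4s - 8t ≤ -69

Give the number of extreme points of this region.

Pairwise boundary intersections that survive every other constraint:
  (736/43, 1485/43)
  (0, 103)
  (61/17, 2167/136)
  (0, 149/8)

4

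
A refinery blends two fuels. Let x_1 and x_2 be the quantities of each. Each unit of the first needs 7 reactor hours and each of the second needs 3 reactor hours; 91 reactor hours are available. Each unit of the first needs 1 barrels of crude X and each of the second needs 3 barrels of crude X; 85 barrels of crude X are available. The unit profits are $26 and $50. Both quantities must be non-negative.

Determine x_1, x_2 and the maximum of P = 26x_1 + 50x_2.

x_1 = 1, x_2 = 28, maximum P = 1426

Feasible corners and P = 26x_1 + 50x_2:
  (0, 0) → P = 0
  (0, 85/3) → P = 4250/3
  (13, 0) → P = 338
  (1, 28) → P = 1426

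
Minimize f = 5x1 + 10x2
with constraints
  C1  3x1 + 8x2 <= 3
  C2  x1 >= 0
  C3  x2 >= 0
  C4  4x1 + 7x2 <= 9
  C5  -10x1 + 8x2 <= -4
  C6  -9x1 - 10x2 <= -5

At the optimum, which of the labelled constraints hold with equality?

Vertices and f = 5x1 + 10x2:
  (1, 0) → f = 5
  (7/13, 9/52) → f = 115/26
  (5/9, 0) → f = 25/9
  (20/43, 7/86) → f = 135/43

The minimum is at (5/9, 0). Substituting into each constraint, equality holds for C3 and C6; the remaining constraints have slack.

C3 and C6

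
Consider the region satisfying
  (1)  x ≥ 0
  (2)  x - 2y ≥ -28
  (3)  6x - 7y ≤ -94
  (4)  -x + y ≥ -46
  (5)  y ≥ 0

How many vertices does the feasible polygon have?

3

Intersecting each pair of boundary lines and keeping only the points that satisfy every inequality leaves:
  (0, 14)
  (0, 94/7)
  (8/5, 74/5)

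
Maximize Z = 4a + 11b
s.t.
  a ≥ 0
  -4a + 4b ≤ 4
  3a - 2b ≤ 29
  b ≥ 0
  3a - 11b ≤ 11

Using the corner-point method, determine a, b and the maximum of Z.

The optimum lies where -4a + 4b = 4 and 3a - 2b = 29.
Solving simultaneously gives a = 31, b = 32.

a = 31, b = 32, maximum Z = 476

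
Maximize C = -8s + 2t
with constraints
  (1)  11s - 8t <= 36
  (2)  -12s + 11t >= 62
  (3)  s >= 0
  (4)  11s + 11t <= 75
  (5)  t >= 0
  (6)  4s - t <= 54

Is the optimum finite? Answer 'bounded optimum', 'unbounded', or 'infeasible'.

Extreme points and C = -8s + 2t:
  (0, 62/11) → C = 124/11
  (13/23, 1582/253) → C = 2020/253
  (0, 75/11) → C = 150/11
The feasible region has finitely many vertices and no improving ray; the maximum is 150/11 at (0, 75/11).

bounded optimum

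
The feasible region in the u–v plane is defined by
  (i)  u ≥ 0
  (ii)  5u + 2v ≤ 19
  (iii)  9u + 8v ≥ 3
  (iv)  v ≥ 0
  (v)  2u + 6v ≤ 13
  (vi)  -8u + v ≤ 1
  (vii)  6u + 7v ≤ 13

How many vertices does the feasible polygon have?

Of the 21 pairwise boundary intersections, those satisfying every inequality are:
  (0, 3/8)
  (0, 1)
  (1/3, 0)
  (13/6, 0)
  (3/31, 55/31)

5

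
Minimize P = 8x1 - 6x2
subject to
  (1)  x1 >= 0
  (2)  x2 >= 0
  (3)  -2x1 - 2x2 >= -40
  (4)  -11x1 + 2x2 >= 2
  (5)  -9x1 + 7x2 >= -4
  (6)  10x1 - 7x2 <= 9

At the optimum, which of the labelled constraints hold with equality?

Extreme points and P = 8x1 - 6x2:
  (0, 20) → P = -120
  (0, 1) → P = -6
  (38/13, 222/13) → P = -1028/13

The minimum is at (0, 20). Substituting into each constraint, equality holds for (1) and (3); the remaining constraints have slack.

(1) and (3)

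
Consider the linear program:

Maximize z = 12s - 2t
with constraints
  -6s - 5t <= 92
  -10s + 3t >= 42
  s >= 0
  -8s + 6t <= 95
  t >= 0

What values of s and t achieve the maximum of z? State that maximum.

s = 11/12, t = 307/18, maximum z = -208/9

Extreme points and z = 12s - 2t:
  (0, 14) → z = -28
  (11/12, 307/18) → z = -208/9
  (0, 95/6) → z = -95/3

At the optimal vertex, -10s + 3t = 42 and -8s + 6t = 95.
Solving simultaneously gives s = 11/12, t = 307/18.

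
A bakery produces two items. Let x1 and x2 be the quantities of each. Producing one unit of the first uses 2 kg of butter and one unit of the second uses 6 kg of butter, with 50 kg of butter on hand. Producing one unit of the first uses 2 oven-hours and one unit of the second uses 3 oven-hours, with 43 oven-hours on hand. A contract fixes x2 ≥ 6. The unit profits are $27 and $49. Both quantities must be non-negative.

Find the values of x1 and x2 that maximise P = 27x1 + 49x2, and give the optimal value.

x1 = 7, x2 = 6, maximum P = 483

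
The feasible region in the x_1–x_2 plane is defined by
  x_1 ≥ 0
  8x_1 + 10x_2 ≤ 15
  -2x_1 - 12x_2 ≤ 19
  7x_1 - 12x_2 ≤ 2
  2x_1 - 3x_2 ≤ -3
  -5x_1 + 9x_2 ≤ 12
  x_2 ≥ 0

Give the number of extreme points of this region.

The feasible vertices (each the meet of two boundaries and inside every other half-plane) are:
  (0, 1)
  (0, 4/3)
  (15/44, 27/22)
  (15/122, 171/122)

4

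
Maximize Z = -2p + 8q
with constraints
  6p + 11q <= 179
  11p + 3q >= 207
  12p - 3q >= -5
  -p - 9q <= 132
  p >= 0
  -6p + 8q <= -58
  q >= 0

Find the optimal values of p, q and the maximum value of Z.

p = 345/19, q = 121/19, maximum Z = 278/19

Vertices and Z = -2p + 8q:
  (345/19, 121/19) → Z = 278/19
  (179/6, 0) → Z = -179/3
  (915/53, 302/53) → Z = 586/53
  (207/11, 0) → Z = -414/11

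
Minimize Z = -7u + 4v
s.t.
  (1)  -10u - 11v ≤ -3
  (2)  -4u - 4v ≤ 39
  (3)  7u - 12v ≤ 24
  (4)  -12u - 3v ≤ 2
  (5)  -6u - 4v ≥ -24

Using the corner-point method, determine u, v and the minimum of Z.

Extreme points and Z = -7u + 4v:
  (300/197, -219/197) → Z = -2976/197
  (-31/102, 28/51) → Z = 147/34
  (96/25, 6/25) → Z = -648/25
  (-8/3, 10) → Z = 176/3

The optimum lies where 7u - 12v = 24 and -6u - 4v = -24.
Solving simultaneously gives u = 96/25, v = 6/25.

u = 96/25, v = 6/25, minimum Z = -648/25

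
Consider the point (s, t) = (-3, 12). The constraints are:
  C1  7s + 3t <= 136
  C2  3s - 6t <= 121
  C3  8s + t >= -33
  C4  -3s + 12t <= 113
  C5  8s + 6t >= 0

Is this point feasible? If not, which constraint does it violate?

not feasible — violates C4

Constraint C4: -3s + 12t = 153, which is not ≤ 113. All other constraints are satisfied.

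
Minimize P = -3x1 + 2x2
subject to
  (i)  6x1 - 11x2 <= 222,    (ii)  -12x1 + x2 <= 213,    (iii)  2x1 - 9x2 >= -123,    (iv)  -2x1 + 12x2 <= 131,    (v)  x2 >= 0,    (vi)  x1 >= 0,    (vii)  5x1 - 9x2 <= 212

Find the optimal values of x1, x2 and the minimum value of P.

Feasible corners and P = -3x1 + 2x2:
  (821/10, 123/5) → P = -1971/10
  (37, 0) → P = -111
  (0, 131/12) → P = 131/6
  (0, 0) → P = 0

The optimum lies where 6x1 - 11x2 = 222 and -2x1 + 12x2 = 131.
Solving simultaneously gives x1 = 821/10, x2 = 123/5.

x1 = 821/10, x2 = 123/5, minimum P = -1971/10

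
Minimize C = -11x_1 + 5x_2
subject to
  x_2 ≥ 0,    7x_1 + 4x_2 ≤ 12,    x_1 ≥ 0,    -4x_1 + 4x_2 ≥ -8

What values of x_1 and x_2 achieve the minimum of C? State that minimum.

Extreme points and C = -11x_1 + 5x_2:
  (12/7, 0) → C = -132/7
  (0, 0) → C = 0
  (0, 3) → C = 15

At the optimal vertex, x_2 = 0 and 7x_1 + 4x_2 = 12.
Solving simultaneously gives x_1 = 12/7, x_2 = 0.

x_1 = 12/7, x_2 = 0, minimum C = -132/7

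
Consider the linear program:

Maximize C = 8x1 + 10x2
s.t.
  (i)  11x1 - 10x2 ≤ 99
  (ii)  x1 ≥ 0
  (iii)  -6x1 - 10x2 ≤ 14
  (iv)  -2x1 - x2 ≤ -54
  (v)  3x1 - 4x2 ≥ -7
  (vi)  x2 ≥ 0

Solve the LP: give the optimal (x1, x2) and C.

Corner points and C = 8x1 + 10x2:
  (639/31, 396/31) → C = 9072/31
  (233/7, 187/7) → C = 3734/7
  (19, 16) → C = 312

x1 = 233/7, x2 = 187/7, maximum C = 3734/7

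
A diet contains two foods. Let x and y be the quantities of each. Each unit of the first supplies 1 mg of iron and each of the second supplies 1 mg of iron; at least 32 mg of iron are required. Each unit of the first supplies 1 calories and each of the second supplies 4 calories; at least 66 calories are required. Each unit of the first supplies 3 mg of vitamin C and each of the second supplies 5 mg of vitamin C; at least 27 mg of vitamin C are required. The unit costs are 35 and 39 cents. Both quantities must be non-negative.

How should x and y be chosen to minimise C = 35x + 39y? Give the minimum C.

Corner points and C = 35x + 39y:
  (0, 32) → C = 1248
  (66, 0) → C = 2310
  (62/3, 34/3) → C = 3496/3
The feasible region is unbounded (it extends along (0, 1), (1, 0)), but C strictly increases along every unbounded feasible direction, so there is no improving ray and the minimum is attained at a vertex.

x = 62/3, y = 34/3, minimum C = 3496/3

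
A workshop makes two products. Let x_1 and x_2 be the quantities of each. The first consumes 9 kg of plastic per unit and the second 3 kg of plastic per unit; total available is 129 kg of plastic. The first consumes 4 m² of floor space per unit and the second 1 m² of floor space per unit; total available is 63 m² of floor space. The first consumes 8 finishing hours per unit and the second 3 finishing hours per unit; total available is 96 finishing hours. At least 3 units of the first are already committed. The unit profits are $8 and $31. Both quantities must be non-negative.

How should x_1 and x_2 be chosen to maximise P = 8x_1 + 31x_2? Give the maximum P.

Corner points and P = 8x_1 + 31x_2:
  (12, 0) → P = 96
  (3, 0) → P = 24
  (3, 24) → P = 768

The binding constraints are 8x_1 + 3x_2 = 96 and x_1 = 3.
Solving simultaneously gives x_1 = 3, x_2 = 24.

x_1 = 3, x_2 = 24, maximum P = 768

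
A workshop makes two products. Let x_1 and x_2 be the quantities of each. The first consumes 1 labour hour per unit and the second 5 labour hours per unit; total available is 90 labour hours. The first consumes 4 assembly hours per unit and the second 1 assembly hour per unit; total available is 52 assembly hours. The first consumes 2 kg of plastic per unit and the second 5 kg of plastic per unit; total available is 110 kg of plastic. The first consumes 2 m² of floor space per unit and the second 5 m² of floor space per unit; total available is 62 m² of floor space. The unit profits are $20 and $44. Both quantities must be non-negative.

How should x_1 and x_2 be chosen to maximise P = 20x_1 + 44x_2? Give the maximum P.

x_1 = 11, x_2 = 8, maximum P = 572

Feasible corners and P = 20x_1 + 44x_2:
  (0, 0) → P = 0
  (0, 62/5) → P = 2728/5
  (13, 0) → P = 260
  (11, 8) → P = 572

The optimum lies where 4x_1 + x_2 = 52 and 2x_1 + 5x_2 = 62.
Solving simultaneously gives x_1 = 11, x_2 = 8.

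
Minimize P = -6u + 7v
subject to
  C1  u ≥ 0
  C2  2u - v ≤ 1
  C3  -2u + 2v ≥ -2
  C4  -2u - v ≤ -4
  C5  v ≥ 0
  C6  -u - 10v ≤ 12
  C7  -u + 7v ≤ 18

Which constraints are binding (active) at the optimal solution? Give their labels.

Vertices and P = -6u + 7v:
  (5/4, 3/2) → P = 3
  (25/13, 37/13) → P = 109/13
  (2/3, 8/3) → P = 44/3

The minimum is at (5/4, 3/2). Substituting into each constraint, equality holds for C2 and C4; the remaining constraints have slack.

C2 and C4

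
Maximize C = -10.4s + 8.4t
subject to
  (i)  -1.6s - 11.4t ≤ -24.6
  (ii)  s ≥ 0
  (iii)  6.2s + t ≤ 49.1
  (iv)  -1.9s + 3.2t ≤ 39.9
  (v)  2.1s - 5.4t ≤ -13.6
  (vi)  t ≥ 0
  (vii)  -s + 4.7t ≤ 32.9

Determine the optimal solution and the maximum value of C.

Extreme points and C = -10.4s + 8.4t:
  (0, 68/27) → C = 952/45
  (0, 7) → C = 294/5
  (12577/1779, 18743/3558) → C = -260401/8895
  (19787/3014, 12654/1507) → C = 1546/685

s = 0, t = 7, maximum C = 58.8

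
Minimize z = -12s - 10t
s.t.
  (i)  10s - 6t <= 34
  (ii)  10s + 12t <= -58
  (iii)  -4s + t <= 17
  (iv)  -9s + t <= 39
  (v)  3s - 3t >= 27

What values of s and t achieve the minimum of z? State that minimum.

The optimum lies where 10s - 6t = 34 and 3s - 3t = 27.
Solving simultaneously gives s = -5, t = -14.

s = -5, t = -14, minimum z = 200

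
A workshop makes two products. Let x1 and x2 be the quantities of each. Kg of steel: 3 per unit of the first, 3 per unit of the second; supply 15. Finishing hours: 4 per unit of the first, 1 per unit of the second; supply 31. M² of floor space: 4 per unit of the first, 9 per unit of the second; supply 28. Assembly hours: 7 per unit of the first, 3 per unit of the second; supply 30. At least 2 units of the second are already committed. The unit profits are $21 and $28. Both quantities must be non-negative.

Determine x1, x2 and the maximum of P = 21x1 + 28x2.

x1 = 5/2, x2 = 2, maximum P = 217/2

Extreme points and P = 21x1 + 28x2:
  (0, 28/9) → P = 784/9
  (0, 2) → P = 56
  (5/2, 2) → P = 217/2

At the optimal vertex, 4x1 + 9x2 = 28 and x2 = 2.
Solving simultaneously gives x1 = 5/2, x2 = 2.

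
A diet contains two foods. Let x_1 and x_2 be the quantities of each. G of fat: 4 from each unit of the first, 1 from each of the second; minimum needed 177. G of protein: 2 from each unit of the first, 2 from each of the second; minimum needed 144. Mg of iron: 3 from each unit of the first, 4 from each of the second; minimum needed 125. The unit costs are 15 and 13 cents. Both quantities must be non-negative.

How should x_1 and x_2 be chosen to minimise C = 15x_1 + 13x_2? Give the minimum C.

Feasible corners and C = 15x_1 + 13x_2:
  (0, 177) → C = 2301
  (72, 0) → C = 1080
  (35, 37) → C = 1006
The feasible region is unbounded (it extends along (0, 1), (1, 0)), but C strictly increases along every unbounded feasible direction, so there is no improving ray and the minimum is attained at a vertex.

The binding constraints are 4x_1 + x_2 = 177 and 2x_1 + 2x_2 = 144.
Solving simultaneously gives x_1 = 35, x_2 = 37.

x_1 = 35, x_2 = 37, minimum C = 1006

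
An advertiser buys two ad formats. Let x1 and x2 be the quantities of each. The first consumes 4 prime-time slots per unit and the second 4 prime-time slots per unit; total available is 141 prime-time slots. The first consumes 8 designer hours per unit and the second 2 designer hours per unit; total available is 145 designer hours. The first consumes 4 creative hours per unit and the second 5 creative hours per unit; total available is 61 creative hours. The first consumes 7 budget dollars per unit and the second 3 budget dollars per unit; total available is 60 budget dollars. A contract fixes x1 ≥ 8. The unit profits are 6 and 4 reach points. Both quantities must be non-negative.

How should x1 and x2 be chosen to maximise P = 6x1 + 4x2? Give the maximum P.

The binding constraints are 7x1 + 3x2 = 60 and x1 = 8.
Solving simultaneously gives x1 = 8, x2 = 4/3.

x1 = 8, x2 = 4/3, maximum P = 160/3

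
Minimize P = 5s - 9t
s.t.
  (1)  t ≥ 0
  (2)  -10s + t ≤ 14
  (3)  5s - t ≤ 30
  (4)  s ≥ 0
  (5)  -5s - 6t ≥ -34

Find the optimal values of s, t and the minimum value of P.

s = 0, t = 17/3, minimum P = -51

Feasible corners and P = 5s - 9t:
  (6, 0) → P = 30
  (0, 0) → P = 0
  (214/35, 4/7) → P = 178/7
  (0, 17/3) → P = -51

The binding constraints are s = 0 and -5s - 6t = -34.
Solving simultaneously gives s = 0, t = 17/3.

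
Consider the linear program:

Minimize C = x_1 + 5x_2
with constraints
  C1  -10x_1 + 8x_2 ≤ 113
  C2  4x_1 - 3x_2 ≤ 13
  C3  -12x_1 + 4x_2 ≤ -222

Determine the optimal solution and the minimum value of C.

The optimum lies where 4x_1 - 3x_2 = 13 and -12x_1 + 4x_2 = -222.
Solving simultaneously gives x_1 = 307/10, x_2 = 183/5.

x_1 = 307/10, x_2 = 183/5, minimum C = 2137/10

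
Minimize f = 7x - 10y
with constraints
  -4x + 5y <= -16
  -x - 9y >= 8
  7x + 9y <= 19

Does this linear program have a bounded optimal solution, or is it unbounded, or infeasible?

Corner points and f = 7x - 10y:
  (104/41, -48/41) → f = 1208/41
  (9/2, -25/18) → f = 817/18
The feasible region has finitely many vertices and no improving ray; the minimum is 1208/41 at (104/41, -48/41).

bounded optimum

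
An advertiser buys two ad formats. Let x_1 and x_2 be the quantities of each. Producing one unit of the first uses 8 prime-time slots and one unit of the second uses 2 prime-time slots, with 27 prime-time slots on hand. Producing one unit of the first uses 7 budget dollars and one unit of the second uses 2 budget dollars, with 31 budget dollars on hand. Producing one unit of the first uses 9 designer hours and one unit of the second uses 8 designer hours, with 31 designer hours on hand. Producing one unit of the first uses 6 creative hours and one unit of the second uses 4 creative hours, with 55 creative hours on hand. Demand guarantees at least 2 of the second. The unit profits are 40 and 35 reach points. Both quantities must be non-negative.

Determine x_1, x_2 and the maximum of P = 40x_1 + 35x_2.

Extreme points and P = 40x_1 + 35x_2:
  (0, 31/8) → P = 1085/8
  (0, 2) → P = 70
  (5/3, 2) → P = 410/3

x_1 = 5/3, x_2 = 2, maximum P = 410/3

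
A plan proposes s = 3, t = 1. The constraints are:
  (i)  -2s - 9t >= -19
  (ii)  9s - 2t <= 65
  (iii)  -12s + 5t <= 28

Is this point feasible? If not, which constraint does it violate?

(i): -15 ≥ -19 ✓
(ii): 25 ≤ 65 ✓
(iii): -31 ≤ 28 ✓

feasible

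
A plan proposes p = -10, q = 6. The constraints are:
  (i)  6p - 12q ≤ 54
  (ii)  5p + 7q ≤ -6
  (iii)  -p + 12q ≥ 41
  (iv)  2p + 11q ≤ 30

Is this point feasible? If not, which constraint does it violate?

not feasible — violates (iv)

Constraint (iv): 2p + 11q = 46, which is not ≤ 30. All other constraints are satisfied.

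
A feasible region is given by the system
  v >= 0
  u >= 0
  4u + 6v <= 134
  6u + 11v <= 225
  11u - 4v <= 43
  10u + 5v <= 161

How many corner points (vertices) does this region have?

5

Intersecting each pair of boundary lines and keeping only the points that satisfy every inequality leaves:
  (0, 0)
  (43/11, 0)
  (0, 225/11)
  (323/40, 321/20)
  (859/95, 1341/95)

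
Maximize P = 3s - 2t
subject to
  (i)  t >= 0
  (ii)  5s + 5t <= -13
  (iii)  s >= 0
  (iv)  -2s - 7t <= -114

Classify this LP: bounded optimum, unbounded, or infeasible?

The boundaries t = 0 and -2s - 7t = -114 meet at (57, 0), but that point violates 5s + 5t ≤ -13. Every candidate vertex is excluded by some other constraint, so the feasible region is empty.

infeasible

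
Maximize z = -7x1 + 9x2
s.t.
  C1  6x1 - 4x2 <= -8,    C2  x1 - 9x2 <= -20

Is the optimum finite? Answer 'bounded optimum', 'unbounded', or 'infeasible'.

From the feasible point (4/25, 56/25), moving in the direction (-9, -1) keeps every constraint satisfied while z increases without bound.

unbounded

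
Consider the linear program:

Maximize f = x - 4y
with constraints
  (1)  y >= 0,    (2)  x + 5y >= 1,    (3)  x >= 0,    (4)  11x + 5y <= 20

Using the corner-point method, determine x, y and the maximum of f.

x = 20/11, y = 0, maximum f = 20/11

Feasible corners and f = x - 4y:
  (1, 0) → f = 1
  (20/11, 0) → f = 20/11
  (0, 1/5) → f = -4/5
  (0, 4) → f = -16

At the optimal vertex, y = 0 and 11x + 5y = 20.
Solving simultaneously gives x = 20/11, y = 0.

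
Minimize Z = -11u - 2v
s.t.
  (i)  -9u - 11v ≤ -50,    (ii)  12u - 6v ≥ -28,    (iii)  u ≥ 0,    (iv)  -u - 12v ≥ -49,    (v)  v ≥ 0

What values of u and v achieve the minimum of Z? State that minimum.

u = 49, v = 0, minimum Z = -539

The binding constraints are -u - 12v = -49 and v = 0.
Solving simultaneously gives u = 49, v = 0.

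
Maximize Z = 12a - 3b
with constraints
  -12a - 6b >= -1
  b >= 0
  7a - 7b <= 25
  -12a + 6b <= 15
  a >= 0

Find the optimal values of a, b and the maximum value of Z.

a = 1/12, b = 0, maximum Z = 1

Extreme points and Z = 12a - 3b:
  (1/12, 0) → Z = 1
  (0, 1/6) → Z = -1/2
  (0, 0) → Z = 0

The binding constraints are -12a - 6b = -1 and b = 0.
Solving simultaneously gives a = 1/12, b = 0.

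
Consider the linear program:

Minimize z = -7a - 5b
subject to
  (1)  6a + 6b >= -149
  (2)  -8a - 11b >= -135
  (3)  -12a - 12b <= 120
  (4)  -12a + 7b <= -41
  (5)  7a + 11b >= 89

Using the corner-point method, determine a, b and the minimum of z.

a = 46, b = -233/11, minimum z = -2377/11

Corner points and z = -7a - 5b:
  (349/47, 323/47) → z = -4058/47
  (46, -233/11) → z = -2377/11
  (1074/181, 781/181) → z = -11423/181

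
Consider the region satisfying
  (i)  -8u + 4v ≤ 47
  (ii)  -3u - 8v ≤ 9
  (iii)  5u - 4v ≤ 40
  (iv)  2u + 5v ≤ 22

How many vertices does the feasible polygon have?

The feasible vertices (each the meet of two boundaries and inside every other half-plane) are:
  (-103/19, 69/76)
  (-49/16, 45/8)
  (71/13, -165/52)
  (96/11, 10/11)

4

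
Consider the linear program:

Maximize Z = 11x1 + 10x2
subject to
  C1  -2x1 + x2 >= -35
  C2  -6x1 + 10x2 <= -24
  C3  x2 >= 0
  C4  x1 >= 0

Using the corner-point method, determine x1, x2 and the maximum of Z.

The binding constraints are -2x1 + x2 = -35 and -6x1 + 10x2 = -24.
Solving simultaneously gives x1 = 163/7, x2 = 81/7.

x1 = 163/7, x2 = 81/7, maximum Z = 2603/7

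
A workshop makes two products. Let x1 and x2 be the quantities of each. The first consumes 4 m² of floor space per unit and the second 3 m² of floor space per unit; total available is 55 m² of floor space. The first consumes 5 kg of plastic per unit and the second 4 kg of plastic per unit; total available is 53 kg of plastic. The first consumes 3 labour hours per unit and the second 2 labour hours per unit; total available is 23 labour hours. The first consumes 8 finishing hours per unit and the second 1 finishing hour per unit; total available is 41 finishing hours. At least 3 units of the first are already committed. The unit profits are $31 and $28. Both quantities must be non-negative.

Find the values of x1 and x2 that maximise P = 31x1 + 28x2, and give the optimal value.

The binding constraints are 3x1 + 2x2 = 23 and x1 = 3.
Solving simultaneously gives x1 = 3, x2 = 7.

x1 = 3, x2 = 7, maximum P = 289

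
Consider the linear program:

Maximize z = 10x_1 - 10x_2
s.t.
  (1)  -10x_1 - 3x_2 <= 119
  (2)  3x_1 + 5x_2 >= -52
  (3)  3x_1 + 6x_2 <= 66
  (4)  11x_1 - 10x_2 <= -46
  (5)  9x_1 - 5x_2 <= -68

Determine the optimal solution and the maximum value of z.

Vertices and z = 10x_1 - 10x_2:
  (-439/41, -163/41) → z = -2760/41
  (-304/17, 339/17) → z = -6430/17
  (-10, -22/5) → z = -56
  (-26/23, 266/23) → z = -2920/23

x_1 = -10, x_2 = -22/5, maximum z = -56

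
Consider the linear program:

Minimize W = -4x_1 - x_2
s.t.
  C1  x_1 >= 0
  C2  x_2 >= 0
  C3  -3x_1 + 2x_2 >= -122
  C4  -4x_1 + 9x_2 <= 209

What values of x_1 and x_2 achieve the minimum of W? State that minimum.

x_1 = 1516/19, x_2 = 1115/19, minimum W = -7179/19

Extreme points and W = -4x_1 - x_2:
  (0, 0) → W = 0
  (0, 209/9) → W = -209/9
  (122/3, 0) → W = -488/3
  (1516/19, 1115/19) → W = -7179/19

The optimum lies where -3x_1 + 2x_2 = -122 and -4x_1 + 9x_2 = 209.
Solving simultaneously gives x_1 = 1516/19, x_2 = 1115/19.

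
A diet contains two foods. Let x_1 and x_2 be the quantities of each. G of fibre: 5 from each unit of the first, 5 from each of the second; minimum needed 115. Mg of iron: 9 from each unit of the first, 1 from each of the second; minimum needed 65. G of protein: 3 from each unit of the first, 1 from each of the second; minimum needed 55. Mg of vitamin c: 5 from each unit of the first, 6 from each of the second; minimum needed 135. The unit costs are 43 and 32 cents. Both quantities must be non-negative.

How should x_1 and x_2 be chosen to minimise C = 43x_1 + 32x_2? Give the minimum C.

Extreme points and C = 43x_1 + 32x_2:
  (0, 65) → C = 2080
  (27, 0) → C = 1161
  (5/3, 50) → C = 5015/3
  (15, 10) → C = 965
The feasible region is unbounded (it extends along (0, 1), (1, 0)), but C strictly increases along every unbounded feasible direction, so there is no improving ray and the minimum is attained at a vertex.

The binding constraints are 3x_1 + x_2 = 55 and 5x_1 + 6x_2 = 135.
Solving simultaneously gives x_1 = 15, x_2 = 10.

x_1 = 15, x_2 = 10, minimum C = 965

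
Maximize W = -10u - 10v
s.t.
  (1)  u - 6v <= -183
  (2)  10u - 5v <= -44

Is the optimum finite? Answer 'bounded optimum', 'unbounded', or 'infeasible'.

From the feasible point (651/55, 1786/55), moving in the direction (-6, -1) keeps every constraint satisfied while W increases without bound.

unbounded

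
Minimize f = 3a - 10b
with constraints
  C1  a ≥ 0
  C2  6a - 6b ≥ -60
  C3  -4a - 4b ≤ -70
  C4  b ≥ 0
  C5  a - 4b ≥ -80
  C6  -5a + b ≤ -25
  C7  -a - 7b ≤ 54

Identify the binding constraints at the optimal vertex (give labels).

C2 and C5

Extreme points and f = 3a - 10b:
  (40/3, 70/3) → f = -580/3
  (35/4, 75/4) → f = -645/4
  (35/2, 0) → f = 105/2
  (85/12, 125/12) → f = -995/12
The feasible region is unbounded (it extends along (4, 1), (1, 0)), but f strictly increases along every unbounded feasible direction, so there is no improving ray and the minimum is attained at a vertex.

The minimum is at (40/3, 70/3). Substituting into each constraint, equality holds for C2 and C5; the remaining constraints have slack.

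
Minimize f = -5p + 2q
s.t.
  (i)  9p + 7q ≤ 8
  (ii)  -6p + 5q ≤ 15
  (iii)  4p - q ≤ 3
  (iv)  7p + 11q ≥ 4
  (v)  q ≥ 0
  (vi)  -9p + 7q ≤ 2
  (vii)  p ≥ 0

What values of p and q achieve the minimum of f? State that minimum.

Extreme points and f = -5p + 2q:
  (29/37, 5/37) → f = -135/37
  (1/3, 5/7) → f = -5/21
  (3/4, 0) → f = -15/4
  (4/7, 0) → f = -20/7
  (3/74, 25/74) → f = 35/74

The binding constraints are 4p - q = 3 and q = 0.
Solving simultaneously gives p = 3/4, q = 0.

p = 3/4, q = 0, minimum f = -15/4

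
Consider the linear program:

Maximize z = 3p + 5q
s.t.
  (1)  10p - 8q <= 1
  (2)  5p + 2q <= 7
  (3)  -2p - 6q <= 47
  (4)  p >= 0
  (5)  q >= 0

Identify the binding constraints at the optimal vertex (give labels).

Extreme points and z = 3p + 5q:
  (29/30, 13/12) → z = 499/60
  (1/10, 0) → z = 3/10
  (0, 7/2) → z = 35/2
  (0, 0) → z = 0

The maximum is at (0, 7/2). Substituting into each constraint, equality holds for (2) and (4); the remaining constraints have slack.

(2) and (4)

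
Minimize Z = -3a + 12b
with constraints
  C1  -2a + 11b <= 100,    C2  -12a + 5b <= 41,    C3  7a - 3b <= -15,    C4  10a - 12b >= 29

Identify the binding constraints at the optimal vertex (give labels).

Extreme points and Z = -3a + 12b:
  (-48, -107) → Z = -1140
  (-637/94, -379/47) → Z = -7185/94
  (-89/18, -353/54) → Z = -1145/18

The minimum is at (-48, -107). Substituting into each constraint, equality holds for C2 and C3; the remaining constraints have slack.

C2 and C3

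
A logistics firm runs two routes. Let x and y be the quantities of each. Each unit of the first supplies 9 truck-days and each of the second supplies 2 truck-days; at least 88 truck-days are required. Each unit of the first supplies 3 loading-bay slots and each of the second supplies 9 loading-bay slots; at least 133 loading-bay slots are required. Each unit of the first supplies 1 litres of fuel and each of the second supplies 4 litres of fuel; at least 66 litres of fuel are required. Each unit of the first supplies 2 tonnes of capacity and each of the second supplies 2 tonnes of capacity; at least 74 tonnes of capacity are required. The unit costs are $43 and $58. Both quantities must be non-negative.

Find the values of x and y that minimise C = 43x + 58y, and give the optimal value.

x = 82/3, y = 29/3, minimum C = 1736

Vertices and C = 43x + 58y:
  (0, 44) → C = 2552
  (66, 0) → C = 2838
  (2, 35) → C = 2116
  (82/3, 29/3) → C = 1736
The feasible region is unbounded (it extends along (0, 1), (1, 0)), but C strictly increases along every unbounded feasible direction, so there is no improving ray and the minimum is attained at a vertex.

The optimum lies where x + 4y = 66 and 2x + 2y = 74.
Solving simultaneously gives x = 82/3, y = 29/3.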